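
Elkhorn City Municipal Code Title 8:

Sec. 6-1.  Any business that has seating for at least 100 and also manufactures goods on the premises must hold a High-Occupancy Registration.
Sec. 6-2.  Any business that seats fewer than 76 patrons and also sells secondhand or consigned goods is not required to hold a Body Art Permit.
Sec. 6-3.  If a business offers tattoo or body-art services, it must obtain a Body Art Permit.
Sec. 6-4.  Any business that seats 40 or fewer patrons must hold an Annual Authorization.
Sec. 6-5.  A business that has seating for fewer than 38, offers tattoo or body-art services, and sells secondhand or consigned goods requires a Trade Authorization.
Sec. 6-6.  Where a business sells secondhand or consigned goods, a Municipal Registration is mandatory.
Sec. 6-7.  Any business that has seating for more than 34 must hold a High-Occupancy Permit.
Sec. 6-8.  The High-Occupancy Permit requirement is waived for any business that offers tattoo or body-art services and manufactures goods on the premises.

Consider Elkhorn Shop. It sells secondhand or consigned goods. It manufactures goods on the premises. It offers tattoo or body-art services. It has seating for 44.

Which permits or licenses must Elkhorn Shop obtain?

Municipal Registration

Sec. 6-1. seating 44 < 100; manufactures goods on the premises → High-Occupancy Registration not required.
Sec. 6-2. seating 44 < 76; sells secondhand or consigned goods → exempt from Body Art Permit.
Sec. 6-3. offers tattoo or body-art services → Body Art Permit required.
Sec. 6-4. seating 44 > 40 → Annual Authorization not required.
Sec. 6-5. seating 44 ≥ 38; offers tattoo or body-art services; sells secondhand or consigned goods → Trade Authorization not required.
Sec. 6-6. sells secondhand or consigned goods → Municipal Registration required.
Sec. 6-7. seating 44 > 34 → High-Occupancy Permit required.
Sec. 6-8. offers tattoo or body-art services; manufactures goods on the premises → exempt from High-Occupancy Permit.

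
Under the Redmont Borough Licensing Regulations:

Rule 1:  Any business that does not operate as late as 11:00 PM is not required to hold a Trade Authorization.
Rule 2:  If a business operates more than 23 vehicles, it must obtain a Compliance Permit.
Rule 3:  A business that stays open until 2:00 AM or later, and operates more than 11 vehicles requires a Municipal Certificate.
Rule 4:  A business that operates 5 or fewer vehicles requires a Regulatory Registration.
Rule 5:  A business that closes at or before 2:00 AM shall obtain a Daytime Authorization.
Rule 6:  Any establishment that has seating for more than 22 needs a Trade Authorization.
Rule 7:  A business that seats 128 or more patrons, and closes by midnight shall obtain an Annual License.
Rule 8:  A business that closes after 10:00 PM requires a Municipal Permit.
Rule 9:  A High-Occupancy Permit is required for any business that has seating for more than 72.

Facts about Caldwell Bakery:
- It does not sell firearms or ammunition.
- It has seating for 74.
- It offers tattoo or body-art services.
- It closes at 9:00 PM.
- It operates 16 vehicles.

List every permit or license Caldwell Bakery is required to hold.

Daytime Authorization, High-Occupancy Permit

Rule 1: closes 9:00 PM, at/before 11:00 PM → exempt from Trade Authorization.
Rule 2: vehicles 16 ≤ 23 → Compliance Permit not required.
Rule 3: closes 9:00 PM, at/before 2:00 AM; vehicles 16 > 11 → Municipal Certificate not required.
Rule 4: vehicles 16 > 5 → Regulatory Registration not required.
Rule 5: closes 9:00 PM, at/before 2:00 AM → Daytime Authorization required.
Rule 6: seating 74 > 22 → Trade Authorization required.
Rule 7: seating 74 < 128; closes 9:00 PM, at/before midnight → Annual License not required.
Rule 8: closes 9:00 PM, at/before 10:00 PM → Municipal Permit not required.
Rule 9: seating 74 > 72 → High-Occupancy Permit required.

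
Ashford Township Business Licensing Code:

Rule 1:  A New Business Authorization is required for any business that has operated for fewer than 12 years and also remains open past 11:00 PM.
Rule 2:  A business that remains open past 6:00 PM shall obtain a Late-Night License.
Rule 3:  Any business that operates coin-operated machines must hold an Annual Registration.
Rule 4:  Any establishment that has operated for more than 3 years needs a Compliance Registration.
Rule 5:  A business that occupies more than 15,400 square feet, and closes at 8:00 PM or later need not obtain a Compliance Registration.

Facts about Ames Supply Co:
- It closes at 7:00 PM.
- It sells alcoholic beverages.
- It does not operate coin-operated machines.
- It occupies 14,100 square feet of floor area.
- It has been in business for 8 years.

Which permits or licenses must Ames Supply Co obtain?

Compliance Registration, Late-Night License

Rule 1: years in business 8 < 12; closes 7:00 PM, at/before 11:00 PM → New Business Authorization not required.
Rule 2: closes 7:00 PM, after 6:00 PM → Late-Night License required.
Rule 3: does not operate coin-operated machines → Annual Registration not required.
Rule 4: years in business 8 > 3 → Compliance Registration required.
Rule 5: floor area 14,100 square feet ≤ 15,400 square feet; closes 7:00 PM, at/before 8:00 PM → Compliance Registration exemption does not apply.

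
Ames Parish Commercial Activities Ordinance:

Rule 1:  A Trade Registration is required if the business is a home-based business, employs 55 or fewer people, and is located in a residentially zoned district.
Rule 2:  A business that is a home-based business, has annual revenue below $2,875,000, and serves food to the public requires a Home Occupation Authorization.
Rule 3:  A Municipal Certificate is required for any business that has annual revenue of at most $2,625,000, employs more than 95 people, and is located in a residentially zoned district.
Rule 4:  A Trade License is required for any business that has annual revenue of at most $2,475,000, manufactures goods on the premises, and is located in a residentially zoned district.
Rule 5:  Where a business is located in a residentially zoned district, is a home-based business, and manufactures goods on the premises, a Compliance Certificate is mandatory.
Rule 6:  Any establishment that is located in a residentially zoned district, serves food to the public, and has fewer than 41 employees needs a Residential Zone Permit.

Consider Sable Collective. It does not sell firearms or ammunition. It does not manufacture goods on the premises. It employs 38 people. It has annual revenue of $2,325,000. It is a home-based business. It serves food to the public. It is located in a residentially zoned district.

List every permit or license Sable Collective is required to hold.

Rule 1: is a home-based business; employees 38 ≤ 55; is located in a residentially zoned district → Trade Registration required.
Rule 2: is a home-based business; revenue $2,325,000 < $2,875,000; serves food to the public → Home Occupation Authorization required.
Rule 3: revenue $2,325,000 ≤ $2,625,000; employees 38 ≤ 95; is located in a residentially zoned district → Municipal Certificate not required.
Rule 4: revenue $2,325,000 ≤ $2,475,000; does not manufacture goods on the premises; is located in a residentially zoned district → Trade License not required.
Rule 5: is located in a residentially zoned district; is a home-based business; does not manufacture goods on the premises → Compliance Certificate not required.
Rule 6: is located in a residentially zoned district; serves food to the public; employees 38 < 41 → Residential Zone Permit required.

Home Occupation Authorization, Residential Zone Permit, Trade Registration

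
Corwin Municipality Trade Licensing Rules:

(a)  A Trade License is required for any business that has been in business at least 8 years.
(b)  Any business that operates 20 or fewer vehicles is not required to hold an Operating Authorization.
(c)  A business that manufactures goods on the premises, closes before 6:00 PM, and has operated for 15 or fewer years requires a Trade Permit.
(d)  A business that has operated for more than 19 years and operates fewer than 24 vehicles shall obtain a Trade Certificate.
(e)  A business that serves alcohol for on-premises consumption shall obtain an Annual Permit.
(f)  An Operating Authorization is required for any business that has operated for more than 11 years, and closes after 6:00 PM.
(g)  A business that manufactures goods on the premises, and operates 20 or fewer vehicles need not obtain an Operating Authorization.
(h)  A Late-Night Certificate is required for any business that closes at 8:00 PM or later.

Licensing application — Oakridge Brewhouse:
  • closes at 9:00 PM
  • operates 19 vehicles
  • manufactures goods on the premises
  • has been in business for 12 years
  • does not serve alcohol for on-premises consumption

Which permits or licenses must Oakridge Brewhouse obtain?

(a) years in business 12 ≥ 8 → Trade License required.
(b) vehicles 19 ≤ 20 → exempt from Operating Authorization.
(c) manufactures goods on the premises; closes 9:00 PM, after 6:00 PM; years in business 12 ≤ 15 → Trade Permit not required.
(d) years in business 12 ≤ 19; vehicles 19 < 24 → Trade Certificate not required.
(e) does not serve alcohol for on-premises consumption → Annual Permit not required.
(f) years in business 12 > 11; closes 9:00 PM, after 6:00 PM → Operating Authorization required.
(g) manufactures goods on the premises; vehicles 19 ≤ 20 → exempt from Operating Authorization.
(h) closes 9:00 PM, after 8:00 PM → Late-Night Certificate required.

Late-Night Certificate, Trade License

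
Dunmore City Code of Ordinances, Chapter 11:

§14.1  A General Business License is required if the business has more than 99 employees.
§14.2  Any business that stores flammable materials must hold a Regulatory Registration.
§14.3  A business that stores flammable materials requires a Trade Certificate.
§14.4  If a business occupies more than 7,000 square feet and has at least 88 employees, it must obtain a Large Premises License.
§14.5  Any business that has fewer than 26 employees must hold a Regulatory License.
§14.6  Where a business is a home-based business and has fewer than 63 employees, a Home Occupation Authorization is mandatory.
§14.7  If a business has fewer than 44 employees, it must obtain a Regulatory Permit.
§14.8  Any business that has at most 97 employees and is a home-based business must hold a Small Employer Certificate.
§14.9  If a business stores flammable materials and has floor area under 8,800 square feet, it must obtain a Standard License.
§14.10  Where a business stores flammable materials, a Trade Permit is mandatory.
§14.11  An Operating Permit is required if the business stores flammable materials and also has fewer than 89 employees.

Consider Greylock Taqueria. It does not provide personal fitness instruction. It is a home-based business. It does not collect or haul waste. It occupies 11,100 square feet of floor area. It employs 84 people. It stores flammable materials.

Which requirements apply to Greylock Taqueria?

Operating Permit, Regulatory Registration, Small Employer Certificate, Trade Certificate, Trade Permit

§14.1 employees 84 ≤ 99 → General Business License not required.
§14.2 stores flammable materials → Regulatory Registration required.
§14.3 stores flammable materials → Trade Certificate required.
§14.4 floor area 11,100 square feet > 7,000 square feet; employees 84 < 88 → Large Premises License not required.
§14.5 employees 84 ≥ 26 → Regulatory License not required.
§14.6 is a home-based business; employees 84 ≥ 63 → Home Occupation Authorization not required.
§14.7 employees 84 ≥ 44 → Regulatory Permit not required.
§14.8 employees 84 ≤ 97; is a home-based business → Small Employer Certificate required.
§14.9 stores flammable materials; floor area 11,100 square feet ≥ 8,800 square feet → Standard License not required.
§14.10 stores flammable materials → Trade Permit required.
§14.11 stores flammable materials; employees 84 < 89 → Operating Permit required.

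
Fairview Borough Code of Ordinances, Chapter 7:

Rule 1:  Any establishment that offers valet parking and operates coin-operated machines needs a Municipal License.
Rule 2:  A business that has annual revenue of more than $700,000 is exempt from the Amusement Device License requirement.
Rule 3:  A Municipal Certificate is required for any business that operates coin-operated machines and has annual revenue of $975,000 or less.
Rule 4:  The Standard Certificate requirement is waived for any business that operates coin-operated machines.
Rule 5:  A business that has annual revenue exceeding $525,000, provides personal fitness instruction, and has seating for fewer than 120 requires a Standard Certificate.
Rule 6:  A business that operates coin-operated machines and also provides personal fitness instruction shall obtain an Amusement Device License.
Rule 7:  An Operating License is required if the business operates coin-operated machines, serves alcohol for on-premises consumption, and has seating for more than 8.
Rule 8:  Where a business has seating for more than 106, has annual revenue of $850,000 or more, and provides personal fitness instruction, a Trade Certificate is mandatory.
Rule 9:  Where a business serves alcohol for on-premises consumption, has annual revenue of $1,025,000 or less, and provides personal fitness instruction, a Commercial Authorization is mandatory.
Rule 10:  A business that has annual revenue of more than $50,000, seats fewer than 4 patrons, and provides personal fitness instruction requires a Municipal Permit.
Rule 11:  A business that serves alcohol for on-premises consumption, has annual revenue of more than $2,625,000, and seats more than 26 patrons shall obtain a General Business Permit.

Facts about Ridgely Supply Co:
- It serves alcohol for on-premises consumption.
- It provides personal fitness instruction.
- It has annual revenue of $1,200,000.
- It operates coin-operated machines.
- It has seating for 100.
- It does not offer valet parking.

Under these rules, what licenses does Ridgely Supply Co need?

Rule 1: does not offer valet parking; operates coin-operated machines → Municipal License not required.
Rule 2: revenue $1,200,000 > $700,000 → exempt from Amusement Device License.
Rule 3: operates coin-operated machines; revenue $1,200,000 > $975,000 → Municipal Certificate not required.
Rule 4: operates coin-operated machines → exempt from Standard Certificate.
Rule 5: revenue $1,200,000 > $525,000; provides personal fitness instruction; seating 100 < 120 → Standard Certificate required.
Rule 6: operates coin-operated machines; provides personal fitness instruction → Amusement Device License required.
Rule 7: operates coin-operated machines; serves alcohol for on-premises consumption; seating 100 > 8 → Operating License required.
Rule 8: seating 100 ≤ 106; revenue $1,200,000 ≥ $850,000; provides personal fitness instruction → Trade Certificate not required.
Rule 9: serves alcohol for on-premises consumption; revenue $1,200,000 > $1,025,000; provides personal fitness instruction → Commercial Authorization not required.
Rule 10: revenue $1,200,000 > $50,000; seating 100 ≥ 4; provides personal fitness instruction → Municipal Permit not required.
Rule 11: serves alcohol for on-premises consumption; revenue $1,200,000 ≤ $2,625,000; seating 100 > 26 → General Business Permit not required.

Operating License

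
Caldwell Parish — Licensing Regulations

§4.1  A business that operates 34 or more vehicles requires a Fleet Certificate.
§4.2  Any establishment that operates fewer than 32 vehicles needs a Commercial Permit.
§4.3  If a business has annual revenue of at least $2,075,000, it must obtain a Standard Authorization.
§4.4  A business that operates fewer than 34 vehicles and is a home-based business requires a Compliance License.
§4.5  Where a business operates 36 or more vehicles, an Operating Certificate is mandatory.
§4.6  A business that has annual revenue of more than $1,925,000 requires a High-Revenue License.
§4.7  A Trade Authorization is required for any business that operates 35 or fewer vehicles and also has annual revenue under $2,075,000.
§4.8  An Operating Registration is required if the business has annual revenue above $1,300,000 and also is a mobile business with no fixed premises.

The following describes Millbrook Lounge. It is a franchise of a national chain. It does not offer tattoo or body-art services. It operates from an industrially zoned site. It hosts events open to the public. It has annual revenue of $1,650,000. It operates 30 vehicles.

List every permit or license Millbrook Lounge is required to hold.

Commercial Permit, Trade Authorization

§4.1 vehicles 30 < 34 → Fleet Certificate not required.
§4.2 vehicles 30 < 32 → Commercial Permit required.
§4.3 revenue $1,650,000 < $2,075,000 → Standard Authorization not required.
§4.4 vehicles 30 < 34; operates from an industrially zoned site (not: is a home-based business) → Compliance License not required.
§4.5 vehicles 30 < 36 → Operating Certificate not required.
§4.6 revenue $1,650,000 ≤ $1,925,000 → High-Revenue License not required.
§4.7 vehicles 30 ≤ 35; revenue $1,650,000 < $2,075,000 → Trade Authorization required.
§4.8 revenue $1,650,000 > $1,300,000; operates from an industrially zoned site (not: is a mobile business with no fixed premises) → Operating Registration not required.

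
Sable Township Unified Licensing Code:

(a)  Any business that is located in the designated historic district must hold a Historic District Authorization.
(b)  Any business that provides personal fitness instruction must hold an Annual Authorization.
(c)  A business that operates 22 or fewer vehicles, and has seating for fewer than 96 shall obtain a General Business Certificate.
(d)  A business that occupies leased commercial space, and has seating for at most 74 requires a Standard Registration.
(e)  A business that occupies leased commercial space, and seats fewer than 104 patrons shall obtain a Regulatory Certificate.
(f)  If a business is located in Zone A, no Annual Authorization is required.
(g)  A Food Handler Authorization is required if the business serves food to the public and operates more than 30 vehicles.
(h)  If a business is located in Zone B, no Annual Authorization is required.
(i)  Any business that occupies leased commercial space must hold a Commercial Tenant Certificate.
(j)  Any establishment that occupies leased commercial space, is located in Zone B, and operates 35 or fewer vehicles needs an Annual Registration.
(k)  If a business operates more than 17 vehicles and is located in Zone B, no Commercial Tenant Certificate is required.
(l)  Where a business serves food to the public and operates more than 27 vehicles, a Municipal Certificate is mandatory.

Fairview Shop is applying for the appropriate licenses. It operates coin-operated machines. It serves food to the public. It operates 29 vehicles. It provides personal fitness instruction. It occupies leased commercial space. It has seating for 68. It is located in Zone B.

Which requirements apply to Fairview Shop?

Annual Registration, Municipal Certificate, Regulatory Certificate, Standard Registration

(a) is located in Zone B (not: is located in the designated historic district) → Historic District Authorization not required.
(b) provides personal fitness instruction → Annual Authorization required.
(c) vehicles 29 > 22; seating 68 < 96 → General Business Certificate not required.
(d) occupies leased commercial space; seating 68 ≤ 74 → Standard Registration required.
(e) occupies leased commercial space; seating 68 < 104 → Regulatory Certificate required.
(f) is located in Zone B (not: is located in Zone A) → Annual Authorization exemption does not apply.
(g) serves food to the public; vehicles 29 ≤ 30 → Food Handler Authorization not required.
(h) is located in Zone B → exempt from Annual Authorization.
(i) occupies leased commercial space → Commercial Tenant Certificate required.
(j) occupies leased commercial space; is located in Zone B; vehicles 29 ≤ 35 → Annual Registration required.
(k) vehicles 29 > 17; is located in Zone B → exempt from Commercial Tenant Certificate.
(l) serves food to the public; vehicles 29 > 27 → Municipal Certificate required.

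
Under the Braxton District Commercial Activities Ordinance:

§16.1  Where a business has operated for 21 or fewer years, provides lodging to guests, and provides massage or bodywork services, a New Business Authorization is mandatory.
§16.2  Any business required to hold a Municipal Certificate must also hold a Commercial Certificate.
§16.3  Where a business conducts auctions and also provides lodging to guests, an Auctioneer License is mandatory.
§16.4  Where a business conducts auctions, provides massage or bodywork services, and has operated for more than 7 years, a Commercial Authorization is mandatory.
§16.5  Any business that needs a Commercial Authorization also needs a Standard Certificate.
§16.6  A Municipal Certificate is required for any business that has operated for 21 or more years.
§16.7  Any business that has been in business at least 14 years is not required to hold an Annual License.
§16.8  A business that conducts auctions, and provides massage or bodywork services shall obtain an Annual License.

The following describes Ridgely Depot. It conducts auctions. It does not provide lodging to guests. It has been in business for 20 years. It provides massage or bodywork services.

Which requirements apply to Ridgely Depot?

Commercial Authorization, Standard Certificate

§16.1 years in business 20 ≤ 21; does not provide lodging to guests; provides massage or bodywork services → New Business Authorization not required.
§16.2 Municipal Certificate is not required → no effect.
§16.3 conducts auctions; does not provide lodging to guests → Auctioneer License not required.
§16.4 conducts auctions; provides massage or bodywork services; years in business 20 > 7 → Commercial Authorization required.
§16.5 Commercial Authorization is required → Standard Certificate also required.
§16.6 years in business 20 < 21 → Municipal Certificate not required.
§16.7 years in business 20 ≥ 14 → exempt from Annual License.
§16.8 conducts auctions; provides massage or bodywork services → Annual License required.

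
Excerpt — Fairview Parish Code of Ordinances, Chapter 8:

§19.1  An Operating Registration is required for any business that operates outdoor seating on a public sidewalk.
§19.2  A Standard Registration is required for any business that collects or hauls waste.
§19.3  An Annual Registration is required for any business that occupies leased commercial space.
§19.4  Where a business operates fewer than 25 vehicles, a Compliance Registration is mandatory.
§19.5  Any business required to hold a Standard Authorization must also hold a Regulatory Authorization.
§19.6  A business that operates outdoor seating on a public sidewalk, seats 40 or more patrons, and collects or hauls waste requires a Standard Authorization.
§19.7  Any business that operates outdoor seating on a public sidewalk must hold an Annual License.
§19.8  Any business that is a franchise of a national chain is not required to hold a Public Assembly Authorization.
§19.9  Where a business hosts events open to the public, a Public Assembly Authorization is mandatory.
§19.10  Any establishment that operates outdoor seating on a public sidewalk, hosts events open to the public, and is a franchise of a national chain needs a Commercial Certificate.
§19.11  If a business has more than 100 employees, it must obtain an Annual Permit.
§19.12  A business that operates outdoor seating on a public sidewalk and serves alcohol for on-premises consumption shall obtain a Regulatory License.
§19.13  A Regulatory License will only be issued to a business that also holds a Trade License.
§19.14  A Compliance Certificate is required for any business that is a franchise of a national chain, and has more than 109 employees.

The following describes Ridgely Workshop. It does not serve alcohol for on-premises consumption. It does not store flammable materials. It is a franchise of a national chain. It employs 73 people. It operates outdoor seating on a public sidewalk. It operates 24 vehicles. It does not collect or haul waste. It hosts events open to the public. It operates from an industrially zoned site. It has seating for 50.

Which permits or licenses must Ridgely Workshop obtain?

§19.1 operates outdoor seating on a public sidewalk → Operating Registration required.
§19.2 does not collect or haul waste → Standard Registration not required.
§19.3 operates from an industrially zoned site (not: occupies leased commercial space) → Annual Registration not required.
§19.4 vehicles 24 < 25 → Compliance Registration required.
§19.5 Standard Authorization is not required → no effect.
§19.6 operates outdoor seating on a public sidewalk; seating 50 ≥ 40; does not collect or haul waste → Standard Authorization not required.
§19.7 operates outdoor seating on a public sidewalk → Annual License required.
§19.8 is a franchise of a national chain → exempt from Public Assembly Authorization.
§19.9 hosts events open to the public → Public Assembly Authorization required.
§19.10 operates outdoor seating on a public sidewalk; hosts events open to the public; is a franchise of a national chain → Commercial Certificate required.
§19.11 employees 73 ≤ 100 → Annual Permit not required.
§19.12 operates outdoor seating on a public sidewalk; does not serve alcohol for on-premises consumption → Regulatory License not required.
§19.13 Regulatory License is not required → no effect.
§19.14 is a franchise of a national chain; employees 73 ≤ 109 → Compliance Certificate not required.

Annual License, Commercial Certificate, Compliance Registration, Operating Registration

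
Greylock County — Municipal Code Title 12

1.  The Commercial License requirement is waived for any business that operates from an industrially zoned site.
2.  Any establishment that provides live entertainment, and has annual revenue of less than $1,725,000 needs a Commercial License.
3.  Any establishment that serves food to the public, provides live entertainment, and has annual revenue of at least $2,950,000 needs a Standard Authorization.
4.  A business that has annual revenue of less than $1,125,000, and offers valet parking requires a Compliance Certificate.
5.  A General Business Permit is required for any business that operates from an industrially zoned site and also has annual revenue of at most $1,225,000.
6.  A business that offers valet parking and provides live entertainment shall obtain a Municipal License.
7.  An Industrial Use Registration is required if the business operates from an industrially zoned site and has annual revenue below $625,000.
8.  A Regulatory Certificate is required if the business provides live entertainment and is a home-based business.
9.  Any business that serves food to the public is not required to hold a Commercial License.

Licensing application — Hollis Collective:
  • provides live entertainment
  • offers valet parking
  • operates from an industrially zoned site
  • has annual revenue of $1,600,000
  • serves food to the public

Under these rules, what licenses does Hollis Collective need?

Municipal License

1. operates from an industrially zoned site → exempt from Commercial License.
2. provides live entertainment; revenue $1,600,000 < $1,725,000 → Commercial License required.
3. serves food to the public; provides live entertainment; revenue $1,600,000 < $2,950,000 → Standard Authorization not required.
4. revenue $1,600,000 ≥ $1,125,000; offers valet parking → Compliance Certificate not required.
5. operates from an industrially zoned site; revenue $1,600,000 > $1,225,000 → General Business Permit not required.
6. offers valet parking; provides live entertainment → Municipal License required.
7. operates from an industrially zoned site; revenue $1,600,000 ≥ $625,000 → Industrial Use Registration not required.
8. provides live entertainment; operates from an industrially zoned site (not: is a home-based business) → Regulatory Certificate not required.
9. serves food to the public → exempt from Commercial License.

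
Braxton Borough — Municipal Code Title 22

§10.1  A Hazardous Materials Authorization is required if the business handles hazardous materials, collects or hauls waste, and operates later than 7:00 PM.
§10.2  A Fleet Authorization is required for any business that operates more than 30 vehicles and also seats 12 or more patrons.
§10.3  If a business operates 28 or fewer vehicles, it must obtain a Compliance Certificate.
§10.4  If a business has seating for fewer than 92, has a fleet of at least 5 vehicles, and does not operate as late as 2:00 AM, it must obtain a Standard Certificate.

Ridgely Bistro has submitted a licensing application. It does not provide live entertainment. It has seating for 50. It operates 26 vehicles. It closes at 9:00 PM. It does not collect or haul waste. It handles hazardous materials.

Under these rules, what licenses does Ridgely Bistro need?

§10.1 handles hazardous materials; does not collect or haul waste; closes 9:00 PM, after 7:00 PM → Hazardous Materials Authorization not required.
§10.2 vehicles 26 ≤ 30; seating 50 ≥ 12 → Fleet Authorization not required.
§10.3 vehicles 26 ≤ 28 → Compliance Certificate required.
§10.4 seating 50 < 92; vehicles 26 ≥ 5; closes 9:00 PM, at/before 2:00 AM → Standard Certificate required.

Compliance Certificate, Standard Certificate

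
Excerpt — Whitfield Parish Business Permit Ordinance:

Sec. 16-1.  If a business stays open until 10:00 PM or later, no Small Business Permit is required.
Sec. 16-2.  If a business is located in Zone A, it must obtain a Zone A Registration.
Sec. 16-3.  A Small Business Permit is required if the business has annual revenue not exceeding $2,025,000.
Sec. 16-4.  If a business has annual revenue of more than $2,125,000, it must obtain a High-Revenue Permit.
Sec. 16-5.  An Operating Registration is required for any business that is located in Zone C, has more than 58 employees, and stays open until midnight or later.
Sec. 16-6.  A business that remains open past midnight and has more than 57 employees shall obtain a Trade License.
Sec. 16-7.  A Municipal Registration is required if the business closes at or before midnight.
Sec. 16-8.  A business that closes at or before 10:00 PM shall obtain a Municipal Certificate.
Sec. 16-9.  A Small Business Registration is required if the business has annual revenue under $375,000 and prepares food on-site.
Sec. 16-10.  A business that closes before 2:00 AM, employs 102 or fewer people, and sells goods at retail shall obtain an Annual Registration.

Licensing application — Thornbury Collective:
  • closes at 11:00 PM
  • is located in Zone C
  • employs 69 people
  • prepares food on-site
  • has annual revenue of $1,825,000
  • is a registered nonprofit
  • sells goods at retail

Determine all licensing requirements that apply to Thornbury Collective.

Annual Registration, Municipal Registration

Sec. 16-1. closes 11:00 PM, after 10:00 PM → exempt from Small Business Permit.
Sec. 16-2. is located in Zone C (not: is located in Zone A) → Zone A Registration not required.
Sec. 16-3. revenue $1,825,000 ≤ $2,025,000 → Small Business Permit required.
Sec. 16-4. revenue $1,825,000 ≤ $2,125,000 → High-Revenue Permit not required.
Sec. 16-5. is located in Zone C; employees 69 > 58; closes 11:00 PM, at/before midnight → Operating Registration not required.
Sec. 16-6. closes 11:00 PM, at/before midnight; employees 69 > 57 → Trade License not required.
Sec. 16-7. closes 11:00 PM, at/before midnight → Municipal Registration required.
Sec. 16-8. closes 11:00 PM, after 10:00 PM → Municipal Certificate not required.
Sec. 16-9. revenue $1,825,000 ≥ $375,000; prepares food on-site → Small Business Registration not required.
Sec. 16-10. closes 11:00 PM, at/before 2:00 AM; employees 69 ≤ 102; sells goods at retail → Annual Registration required.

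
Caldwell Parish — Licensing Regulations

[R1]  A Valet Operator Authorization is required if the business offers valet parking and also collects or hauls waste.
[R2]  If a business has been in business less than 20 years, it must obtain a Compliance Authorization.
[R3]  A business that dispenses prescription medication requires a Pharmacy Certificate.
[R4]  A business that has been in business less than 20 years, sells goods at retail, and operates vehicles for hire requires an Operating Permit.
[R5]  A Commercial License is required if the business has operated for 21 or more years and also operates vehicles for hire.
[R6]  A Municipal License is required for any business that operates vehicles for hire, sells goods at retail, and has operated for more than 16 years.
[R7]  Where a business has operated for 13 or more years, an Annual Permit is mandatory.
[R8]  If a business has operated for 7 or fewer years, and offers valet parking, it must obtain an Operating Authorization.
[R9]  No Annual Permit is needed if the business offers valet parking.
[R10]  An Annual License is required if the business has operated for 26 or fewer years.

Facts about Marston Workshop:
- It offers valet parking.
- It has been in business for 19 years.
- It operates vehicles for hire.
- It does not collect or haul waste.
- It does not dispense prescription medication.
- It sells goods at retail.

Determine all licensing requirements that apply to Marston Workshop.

[R1] offers valet parking; does not collect or haul waste → Valet Operator Authorization not required.
[R2] years in business 19 < 20 → Compliance Authorization required.
[R3] does not dispense prescription medication → Pharmacy Certificate not required.
[R4] years in business 19 < 20; sells goods at retail; operates vehicles for hire → Operating Permit required.
[R5] years in business 19 < 21; operates vehicles for hire → Commercial License not required.
[R6] operates vehicles for hire; sells goods at retail; years in business 19 > 16 → Municipal License required.
[R7] years in business 19 ≥ 13 → Annual Permit required.
[R8] years in business 19 > 7; offers valet parking → Operating Authorization not required.
[R9] offers valet parking → exempt from Annual Permit.
[R10] years in business 19 ≤ 26 → Annual License required.

Annual License, Compliance Authorization, Municipal License, Operating Permit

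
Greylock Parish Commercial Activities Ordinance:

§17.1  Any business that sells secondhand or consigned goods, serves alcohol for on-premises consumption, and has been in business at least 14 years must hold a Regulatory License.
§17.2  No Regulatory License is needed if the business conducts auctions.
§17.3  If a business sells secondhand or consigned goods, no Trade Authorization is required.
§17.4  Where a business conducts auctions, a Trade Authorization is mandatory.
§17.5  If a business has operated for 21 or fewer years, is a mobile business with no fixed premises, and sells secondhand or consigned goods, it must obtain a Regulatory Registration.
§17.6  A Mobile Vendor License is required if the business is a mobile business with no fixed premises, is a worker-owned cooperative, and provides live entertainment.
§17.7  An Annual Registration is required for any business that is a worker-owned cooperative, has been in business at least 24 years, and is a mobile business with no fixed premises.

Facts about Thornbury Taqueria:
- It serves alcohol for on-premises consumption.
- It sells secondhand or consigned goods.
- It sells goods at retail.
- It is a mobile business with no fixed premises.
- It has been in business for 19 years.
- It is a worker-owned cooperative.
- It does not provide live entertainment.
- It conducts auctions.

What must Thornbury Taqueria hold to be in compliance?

§17.1 sells secondhand or consigned goods; serves alcohol for on-premises consumption; years in business 19 ≥ 14 → Regulatory License required.
§17.2 conducts auctions → exempt from Regulatory License.
§17.3 sells secondhand or consigned goods → exempt from Trade Authorization.
§17.4 conducts auctions → Trade Authorization required.
§17.5 years in business 19 ≤ 21; is a mobile business with no fixed premises; sells secondhand or consigned goods → Regulatory Registration required.
§17.6 is a mobile business with no fixed premises; is a worker-owned cooperative; does not provide live entertainment → Mobile Vendor License not required.
§17.7 is a worker-owned cooperative; years in business 19 < 24; is a mobile business with no fixed premises → Annual Registration not required.

Regulatory Registration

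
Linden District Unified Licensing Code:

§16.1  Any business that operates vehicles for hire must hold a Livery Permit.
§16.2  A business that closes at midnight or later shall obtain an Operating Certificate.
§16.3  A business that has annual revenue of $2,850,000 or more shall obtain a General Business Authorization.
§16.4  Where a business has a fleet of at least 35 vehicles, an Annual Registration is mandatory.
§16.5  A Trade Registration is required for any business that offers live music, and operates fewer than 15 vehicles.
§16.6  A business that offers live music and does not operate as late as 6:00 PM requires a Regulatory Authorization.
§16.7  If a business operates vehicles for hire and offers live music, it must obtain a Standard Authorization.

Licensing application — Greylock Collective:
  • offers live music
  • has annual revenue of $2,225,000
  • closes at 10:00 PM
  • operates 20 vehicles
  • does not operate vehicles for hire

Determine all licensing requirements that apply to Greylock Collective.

None

§16.1 does not operate vehicles for hire → Livery Permit not required.
§16.2 closes 10:00 PM, at/before midnight → Operating Certificate not required.
§16.3 revenue $2,225,000 < $2,850,000 → General Business Authorization not required.
§16.4 vehicles 20 < 35 → Annual Registration not required.
§16.5 offers live music; vehicles 20 ≥ 15 → Trade Registration not required.
§16.6 offers live music; closes 10:00 PM, after 6:00 PM → Regulatory Authorization not required.
§16.7 does not operate vehicles for hire; offers live music → Standard Authorization not required.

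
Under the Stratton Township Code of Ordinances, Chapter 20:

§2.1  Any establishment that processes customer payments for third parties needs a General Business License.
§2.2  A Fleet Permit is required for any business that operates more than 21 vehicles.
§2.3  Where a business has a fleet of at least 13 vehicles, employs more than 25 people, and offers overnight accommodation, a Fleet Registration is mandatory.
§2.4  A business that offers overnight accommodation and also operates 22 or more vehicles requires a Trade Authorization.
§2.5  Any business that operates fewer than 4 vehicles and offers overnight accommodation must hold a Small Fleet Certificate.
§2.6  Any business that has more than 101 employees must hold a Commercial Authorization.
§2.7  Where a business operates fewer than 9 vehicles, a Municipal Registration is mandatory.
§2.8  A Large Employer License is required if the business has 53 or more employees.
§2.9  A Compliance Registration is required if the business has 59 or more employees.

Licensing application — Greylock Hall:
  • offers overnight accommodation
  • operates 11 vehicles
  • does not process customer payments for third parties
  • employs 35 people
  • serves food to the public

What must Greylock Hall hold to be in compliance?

§2.1 does not process customer payments for third parties → General Business License not required.
§2.2 vehicles 11 ≤ 21 → Fleet Permit not required.
§2.3 vehicles 11 < 13; employees 35 > 25; offers overnight accommodation → Fleet Registration not required.
§2.4 offers overnight accommodation; vehicles 11 < 22 → Trade Authorization not required.
§2.5 vehicles 11 ≥ 4; offers overnight accommodation → Small Fleet Certificate not required.
§2.6 employees 35 ≤ 101 → Commercial Authorization not required.
§2.7 vehicles 11 ≥ 9 → Municipal Registration not required.
§2.8 employees 35 < 53 → Large Employer License not required.
§2.9 employees 35 < 59 → Compliance Registration not required.

None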